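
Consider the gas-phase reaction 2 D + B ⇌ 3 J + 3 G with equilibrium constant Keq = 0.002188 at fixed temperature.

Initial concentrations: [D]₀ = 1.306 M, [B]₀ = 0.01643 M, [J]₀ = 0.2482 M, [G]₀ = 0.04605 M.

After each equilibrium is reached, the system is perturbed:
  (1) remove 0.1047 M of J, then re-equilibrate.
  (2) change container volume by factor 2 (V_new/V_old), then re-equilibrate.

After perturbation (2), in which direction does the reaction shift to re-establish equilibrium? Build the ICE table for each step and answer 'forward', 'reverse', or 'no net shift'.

Q₀ = 5.3281e-05 vs Keq = 0.002188 ⇒ Q<K, forward
Step 1:
                  D         B         J         G
  I           1.306   0.01643    0.2482   0.04605
  C        -0.02518  -0.01259   0.03778   0.03778
  E           1.281  0.003838     0.286   0.08383
  solve Keq expr → x = 0.01259; check Q = 0.002188
Then remove 0.1047 M of J.
Step 2:
                  D         B         J         G
  I           1.281  0.003838    0.1813   0.08383
  C       -0.004834 -0.002417  0.007251  0.007251
  E           1.276  0.001421    0.1885   0.09108
  solve Keq expr → x = 0.002417; check Q = 0.002188
Then change container volume by factor 2 (V_new/V_old).
Step 3:
                  D         B         J         G
  I           0.638 7.1052e-04   0.09426   0.04554
  C       -0.001209 -6.0439e-04  0.001813  0.001813
  E          0.6368 1.0613e-04   0.09608   0.04735
  solve Keq expr → x = 6.0439e-04; check Q = 0.002188

Direction: forward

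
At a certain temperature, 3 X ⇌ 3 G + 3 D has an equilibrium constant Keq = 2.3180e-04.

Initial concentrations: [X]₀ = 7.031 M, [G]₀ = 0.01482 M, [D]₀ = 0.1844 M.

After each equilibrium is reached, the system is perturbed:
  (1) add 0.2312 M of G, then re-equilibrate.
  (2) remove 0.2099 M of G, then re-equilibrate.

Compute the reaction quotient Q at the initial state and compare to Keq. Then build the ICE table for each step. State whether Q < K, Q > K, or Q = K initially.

Q₀ = 5.8719e-11 vs Keq = 2.3180e-04 ⇒ Q<K, forward
Step 1:
                    X           G           D
  Initial       7.031     0.01482      0.1844
  Change      -0.5376      0.5376      0.5376
  Equil         6.493      0.5524       0.722
  solve Keq expr → x = 0.1792; check Q = 2.3180e-04
Then add 0.2312 M of G.
Step 2:
                    X           G           D
  Initial       6.493      0.7836       0.722
  Change        0.115      -0.115      -0.115
  Equil         6.608      0.6687      0.6071
  solve Keq expr → x = -0.03832; check Q = 2.3180e-04
Then remove 0.2099 M of G.
Step 3:
                    X           G           D
  Initial       6.608      0.4588      0.6071
  Change      -0.1035      0.1035      0.1035
  Equil         6.505      0.5623      0.7106
  solve Keq expr → x = 0.03451; check Q = 2.3180e-04

Q₀ = 5.8719e-11; Q < K (proceeds forward)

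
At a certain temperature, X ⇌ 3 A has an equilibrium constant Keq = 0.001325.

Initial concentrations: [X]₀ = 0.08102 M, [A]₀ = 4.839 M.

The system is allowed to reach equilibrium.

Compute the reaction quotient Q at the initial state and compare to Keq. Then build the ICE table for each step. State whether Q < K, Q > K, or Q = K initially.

Q₀ = 1399; Q > K (proceeds reverse)

Q₀ = 1399 vs Keq = 0.001325 ⇒ Q>K, reverse
Step 1:
                  X         A
  I         0.08102     4.839
  C            1.57    -4.709
  E           1.651    0.1298
  solve Keq expr → x = -1.57; check Q = 0.001325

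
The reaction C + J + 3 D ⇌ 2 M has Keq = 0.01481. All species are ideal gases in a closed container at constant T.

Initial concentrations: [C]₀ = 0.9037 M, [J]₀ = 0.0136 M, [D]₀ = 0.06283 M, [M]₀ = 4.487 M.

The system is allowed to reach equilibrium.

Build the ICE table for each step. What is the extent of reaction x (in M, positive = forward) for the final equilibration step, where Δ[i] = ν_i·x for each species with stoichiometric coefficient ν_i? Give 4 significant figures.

x = -1.352 M

Q₀ = 6.6046e+06 vs Keq = 0.01481 ⇒ Q>K, reverse
Step 1:
                   C          J          D          M
  Initial     0.9037     0.0136    0.06283      4.487
  Change       1.352      1.352      4.055     -2.703
  Equil        2.255      1.365      4.117      1.784
  solve Keq expr → x = -1.352; check Q = 0.01481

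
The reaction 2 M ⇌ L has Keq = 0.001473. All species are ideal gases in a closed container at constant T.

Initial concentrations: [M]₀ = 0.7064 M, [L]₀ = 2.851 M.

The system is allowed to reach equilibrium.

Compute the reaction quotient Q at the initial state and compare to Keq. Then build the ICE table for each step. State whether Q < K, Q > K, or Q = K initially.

Q₀ = 5.713; Q > K (proceeds reverse)

Q₀ = 5.713 vs Keq = 0.001473 ⇒ Q>K, reverse
Step 1:
                    M           L
  I            0.7064       2.851
  C             5.585      -2.793
  E             6.292     0.05831
  solve Keq expr → x = -2.793; check Q = 0.001473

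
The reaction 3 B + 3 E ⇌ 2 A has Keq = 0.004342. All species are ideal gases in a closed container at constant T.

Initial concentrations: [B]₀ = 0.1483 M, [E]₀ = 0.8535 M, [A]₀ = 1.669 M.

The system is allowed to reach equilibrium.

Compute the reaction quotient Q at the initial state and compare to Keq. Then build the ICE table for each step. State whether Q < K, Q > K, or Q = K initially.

Q₀ = 1374; Q > K (proceeds reverse)

Q₀ = 1374 vs Keq = 0.004342 ⇒ Q>K, reverse
Step 1:
                   B          E          A
  Initial     0.1483     0.8535      1.669
  Change       1.611      1.611     -1.074
  Equil        1.759      2.465      0.595
  solve Keq expr → x = -0.537; check Q = 0.004342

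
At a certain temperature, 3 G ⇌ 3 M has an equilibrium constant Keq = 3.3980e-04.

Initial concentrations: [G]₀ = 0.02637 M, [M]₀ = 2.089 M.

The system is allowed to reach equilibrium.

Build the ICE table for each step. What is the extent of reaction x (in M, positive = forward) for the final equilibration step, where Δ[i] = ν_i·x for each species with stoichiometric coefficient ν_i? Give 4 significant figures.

x = -0.6503 M

Q₀ = 4.9715e+05 vs Keq = 3.3980e-04 ⇒ Q>K, reverse
Step 1:
                  G         M
  I         0.02637     2.089
  C           1.951    -1.951
  E           1.977     0.138
  solve Keq expr → x = -0.6503; check Q = 3.3980e-04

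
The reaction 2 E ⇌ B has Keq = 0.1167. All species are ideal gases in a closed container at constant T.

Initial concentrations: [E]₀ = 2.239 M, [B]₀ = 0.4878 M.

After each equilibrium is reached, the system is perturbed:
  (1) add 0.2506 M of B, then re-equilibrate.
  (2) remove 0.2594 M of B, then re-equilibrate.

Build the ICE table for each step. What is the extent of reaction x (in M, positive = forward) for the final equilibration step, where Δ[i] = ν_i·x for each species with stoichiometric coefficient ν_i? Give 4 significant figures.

Q₀ = 0.0973 vs Keq = 0.1167 ⇒ Q<K, forward
Step 1:
                    E           B
  Initial       2.239      0.4878
  Change     -0.09614     0.04807
  Equil         2.143      0.5359
  solve Keq expr → x = 0.04807; check Q = 0.1167
Then add 0.2506 M of B.
Step 2:
                    E           B
  Initial       2.143      0.7865
  Change       0.2436     -0.1218
  Equil         2.386      0.6647
  solve Keq expr → x = -0.1218; check Q = 0.1167
Then remove 0.2594 M of B.
Step 3:
                    E           B
  Initial       2.386      0.4053
  Change      -0.2524      0.1262
  Equil         2.134      0.5315
  solve Keq expr → x = 0.1262; check Q = 0.1167

x = 0.1262 M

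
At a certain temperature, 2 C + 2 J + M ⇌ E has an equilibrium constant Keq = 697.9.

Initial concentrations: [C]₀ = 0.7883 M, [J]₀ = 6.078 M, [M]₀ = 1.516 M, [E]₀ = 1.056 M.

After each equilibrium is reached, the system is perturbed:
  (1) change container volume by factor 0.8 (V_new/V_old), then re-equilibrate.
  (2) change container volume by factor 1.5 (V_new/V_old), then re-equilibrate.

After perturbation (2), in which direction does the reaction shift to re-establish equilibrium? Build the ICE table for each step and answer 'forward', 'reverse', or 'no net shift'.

Q₀ = 0.03034 vs Keq = 697.9 ⇒ Q<K, forward
Step 1:
                   C          J          M          E
  Initial     0.7883      6.078      1.516      1.056
  Change     -0.7802    -0.7802    -0.3901     0.3901
  Equil     0.008098      5.298      1.126      1.446
  solve Keq expr → x = 0.3901; check Q = 697.9
Then change container volume by factor 0.8 (V_new/V_old).
Step 2:
                   C          J          M          E
  Initial    0.01012      6.622      1.407      1.808
  Change   -0.003633  -0.003633  -0.001816   0.001816
  Equil     0.006489      6.619      1.406      1.809
  solve Keq expr → x = 0.001816; check Q = 697.9
Then change container volume by factor 1.5 (V_new/V_old).
Step 3:
                   C          J          M          E
  Initial   0.004326      4.412      0.937      1.206
  Change    0.005371   0.005371   0.002686  -0.002686
  Equil     0.009697      4.418     0.9397      1.204
  solve Keq expr → x = -0.002686; check Q = 697.9

Direction: reverse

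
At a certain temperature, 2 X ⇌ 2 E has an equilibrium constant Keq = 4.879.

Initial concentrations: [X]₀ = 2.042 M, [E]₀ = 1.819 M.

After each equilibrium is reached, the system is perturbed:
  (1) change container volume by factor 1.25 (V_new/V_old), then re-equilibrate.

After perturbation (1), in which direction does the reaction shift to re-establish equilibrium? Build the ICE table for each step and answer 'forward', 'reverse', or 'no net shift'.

Q₀ = 0.7935 vs Keq = 4.879 ⇒ Q<K, forward
Step 1:
                    X           E
  I             2.042       1.819
  C           -0.8388      0.8388
  E             1.203       2.658
  solve Keq expr → x = 0.4194; check Q = 4.879
Then change container volume by factor 1.25 (V_new/V_old).
Step 2:
                    X           E
  I            0.9626       2.126
  C                 0           0
  E            0.9626       2.126
  solve Keq expr → x = 0; check Q = 4.879

Direction: no net shift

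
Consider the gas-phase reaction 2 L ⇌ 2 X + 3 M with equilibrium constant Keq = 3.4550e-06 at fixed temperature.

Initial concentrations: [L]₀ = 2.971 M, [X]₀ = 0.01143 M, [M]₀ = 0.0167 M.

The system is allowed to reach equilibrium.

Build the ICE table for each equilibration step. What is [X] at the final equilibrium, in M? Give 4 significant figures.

[X]_eq = 0.09703 M

Q₀ = 6.8934e-11 vs Keq = 3.4550e-06 ⇒ Q<K, forward
Step 1:
                   L          X          M
  Initial      2.971    0.01143     0.0167
  Change     -0.0856     0.0856     0.1284
  Equil        2.885    0.09703     0.1451
  solve Keq expr → x = 0.0428; check Q = 3.4550e-06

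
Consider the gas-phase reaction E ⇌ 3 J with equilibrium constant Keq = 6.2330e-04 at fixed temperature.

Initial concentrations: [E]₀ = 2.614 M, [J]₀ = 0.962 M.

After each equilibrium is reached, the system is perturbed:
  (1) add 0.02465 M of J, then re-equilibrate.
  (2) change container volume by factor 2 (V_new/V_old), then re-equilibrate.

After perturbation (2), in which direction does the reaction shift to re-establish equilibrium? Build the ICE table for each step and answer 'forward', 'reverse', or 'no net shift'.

Q₀ = 0.3406 vs Keq = 6.2330e-04 ⇒ Q>K, reverse
Step 1:
                  E         J
  Initial     2.614     0.962
  Change     0.2801   -0.8403
  Equil       2.894    0.1217
  solve Keq expr → x = -0.2801; check Q = 6.2330e-04
Then add 0.02465 M of J.
Step 2:
                  E         J
  Initial     2.894    0.1464
  Change   0.008178  -0.02454
  Equil       2.902    0.1218
  solve Keq expr → x = -0.008178; check Q = 6.2330e-04
Then change container volume by factor 2 (V_new/V_old).
Step 3:
                  E         J
  Initial     1.451   0.06092
  Change   -0.01184   0.03552
  Equil       1.439   0.09645
  solve Keq expr → x = 0.01184; check Q = 6.2330e-04

Direction: forward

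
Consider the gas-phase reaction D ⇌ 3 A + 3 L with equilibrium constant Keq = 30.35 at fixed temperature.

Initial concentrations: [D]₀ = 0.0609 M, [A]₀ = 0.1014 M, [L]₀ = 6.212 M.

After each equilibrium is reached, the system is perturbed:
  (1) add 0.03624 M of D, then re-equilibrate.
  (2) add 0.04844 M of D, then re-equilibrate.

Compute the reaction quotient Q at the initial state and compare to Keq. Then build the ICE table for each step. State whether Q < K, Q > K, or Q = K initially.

Q₀ = 4.104 vs Keq = 30.35 ⇒ Q<K, forward
Step 1:
                  D         A         L
  I          0.0609    0.1014     6.212
  C        -0.02221   0.06663   0.06663
  E         0.03869     0.168     6.279
  solve Keq expr → x = 0.02221; check Q = 30.35
Then add 0.03624 M of D.
Step 2:
                  D         A         L
  I         0.07493     0.168     6.279
  C        -0.01017   0.03051   0.03051
  E         0.06476    0.1985     6.309
  solve Keq expr → x = 0.01017; check Q = 30.35
Then add 0.04844 M of D.
Step 3:
                  D         A         L
  I          0.1132    0.1985     6.309
  C        -0.01059   0.03176   0.03176
  E          0.1026    0.2303     6.341
  solve Keq expr → x = 0.01059; check Q = 30.35

Q₀ = 4.104; Q < K (proceeds forward)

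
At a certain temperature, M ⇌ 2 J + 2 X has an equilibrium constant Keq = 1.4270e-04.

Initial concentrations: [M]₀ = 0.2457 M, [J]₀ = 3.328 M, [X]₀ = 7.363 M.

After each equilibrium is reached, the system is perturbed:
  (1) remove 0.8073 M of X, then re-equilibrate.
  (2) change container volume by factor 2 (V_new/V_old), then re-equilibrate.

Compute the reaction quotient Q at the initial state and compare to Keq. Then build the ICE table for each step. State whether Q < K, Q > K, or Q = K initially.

Q₀ = 2444; Q > K (proceeds reverse)

Q₀ = 2444 vs Keq = 1.4270e-04 ⇒ Q>K, reverse
Step 1:
                  M         J         X
  init       0.2457     3.328     7.363
  Δ           1.662    -3.324    -3.324
  eq          1.908  0.004085     4.039
  solve Keq expr → x = -1.662; check Q = 1.4270e-04
Then remove 0.8073 M of X.
Step 2:
                  M         J         X
  init        1.908  0.004085     3.232
  Δ       -5.0906e-04  0.001018  0.001018
  eq          1.907  0.005103     3.233
  solve Keq expr → x = 5.0906e-04; check Q = 1.4270e-04
Then change container volume by factor 2 (V_new/V_old).
Step 3:
                  M         J         X
  init       0.9536  0.002551     1.616
  Δ       -0.002318  0.004636  0.004636
  eq         0.9513  0.007187     1.621
  solve Keq expr → x = 0.002318; check Q = 1.4270e-04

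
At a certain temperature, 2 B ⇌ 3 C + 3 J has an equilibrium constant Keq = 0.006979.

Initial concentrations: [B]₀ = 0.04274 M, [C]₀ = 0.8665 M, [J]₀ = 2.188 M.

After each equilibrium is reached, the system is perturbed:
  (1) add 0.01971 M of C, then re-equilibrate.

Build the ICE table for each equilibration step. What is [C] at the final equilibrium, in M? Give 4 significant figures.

[C]_eq = 0.09419 M

Q₀ = 3731 vs Keq = 0.006979 ⇒ Q>K, reverse
Step 1:
                  B         C         J
  Initial   0.04274    0.8665     2.188
  Change     0.5165   -0.7747   -0.7747
  Equil      0.5592   0.09178     1.413
  solve Keq expr → x = -0.2582; check Q = 0.006979
Then add 0.01971 M of C.
Step 2:
                  B         C         J
  Initial    0.5592    0.1115     1.413
  Change    0.01153   -0.0173   -0.0173
  Equil      0.5708   0.09419     1.396
  solve Keq expr → x = -0.005766; check Q = 0.006979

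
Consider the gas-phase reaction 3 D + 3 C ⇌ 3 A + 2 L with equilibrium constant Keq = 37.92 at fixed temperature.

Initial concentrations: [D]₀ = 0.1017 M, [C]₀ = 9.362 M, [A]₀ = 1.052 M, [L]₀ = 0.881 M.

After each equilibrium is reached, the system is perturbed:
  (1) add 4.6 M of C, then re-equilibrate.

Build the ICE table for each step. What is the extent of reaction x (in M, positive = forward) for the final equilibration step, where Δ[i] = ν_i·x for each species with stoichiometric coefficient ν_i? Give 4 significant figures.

Q₀ = 1.047 vs Keq = 37.92 ⇒ Q<K, forward
Step 1:
                    D           C           A           L
  init         0.1017       9.362       1.052       0.881
  Δ          -0.06763    -0.06763     0.06763     0.04509
  eq          0.03407       9.294        1.12      0.9261
  solve Keq expr → x = 0.02254; check Q = 37.92
Then add 4.6 M of C.
Step 2:
                    D           C           A           L
  init        0.03407       13.89        1.12      0.9261
  Δ          -0.01092    -0.01092     0.01092    0.007279
  eq          0.02315       13.88       1.131      0.9334
  solve Keq expr → x = 0.003639; check Q = 37.92

x = 0.003639 M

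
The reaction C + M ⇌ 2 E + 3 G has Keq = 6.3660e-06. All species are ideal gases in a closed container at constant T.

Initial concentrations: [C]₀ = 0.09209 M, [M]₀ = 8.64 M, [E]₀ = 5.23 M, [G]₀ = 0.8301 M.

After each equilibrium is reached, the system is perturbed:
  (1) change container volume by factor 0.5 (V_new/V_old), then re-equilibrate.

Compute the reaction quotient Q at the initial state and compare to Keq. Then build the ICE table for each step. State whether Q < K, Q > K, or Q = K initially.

Q₀ = 19.66; Q > K (proceeds reverse)

Q₀ = 19.66 vs Keq = 6.3660e-06 ⇒ Q>K, reverse
Step 1:
                  C         M         E         G
  I         0.09209      8.64      5.23    0.8301
  C          0.2734    0.2734   -0.5469   -0.8203
  E          0.3655     8.913     4.683  0.009816
  solve Keq expr → x = -0.2734; check Q = 6.3660e-06
Then change container volume by factor 0.5 (V_new/V_old).
Step 2:
                  C         M         E         G
  I           0.731     17.83     9.366   0.01963
  C        0.003265  0.003265 -0.006531 -0.009796
  E          0.7343     17.83      9.36  0.009835
  solve Keq expr → x = -0.003265; check Q = 6.3660e-06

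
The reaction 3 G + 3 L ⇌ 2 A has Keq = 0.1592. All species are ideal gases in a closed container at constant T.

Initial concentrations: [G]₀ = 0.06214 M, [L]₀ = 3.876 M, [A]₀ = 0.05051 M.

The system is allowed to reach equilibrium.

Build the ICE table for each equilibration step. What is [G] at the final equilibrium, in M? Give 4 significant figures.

[G]_eq = 0.06397 M

Q₀ = 0.1826 vs Keq = 0.1592 ⇒ Q>K, reverse
Step 1:
                    G           L           A
  Initial     0.06214       3.876     0.05051
  Change     0.001826    0.001826   -0.001218
  Equil       0.06397       3.878     0.04929
  solve Keq expr → x = -6.0876e-04; check Q = 0.1592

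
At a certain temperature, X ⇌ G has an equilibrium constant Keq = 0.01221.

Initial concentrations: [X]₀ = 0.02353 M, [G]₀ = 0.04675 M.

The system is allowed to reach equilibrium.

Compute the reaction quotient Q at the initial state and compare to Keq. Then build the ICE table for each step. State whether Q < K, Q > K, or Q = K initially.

Q₀ = 1.987; Q > K (proceeds reverse)

Q₀ = 1.987 vs Keq = 0.01221 ⇒ Q>K, reverse
Step 1:
                   X          G
  I          0.02353    0.04675
  C           0.0459    -0.0459
  E          0.06943 8.4777e-04
  solve Keq expr → x = -0.0459; check Q = 0.01221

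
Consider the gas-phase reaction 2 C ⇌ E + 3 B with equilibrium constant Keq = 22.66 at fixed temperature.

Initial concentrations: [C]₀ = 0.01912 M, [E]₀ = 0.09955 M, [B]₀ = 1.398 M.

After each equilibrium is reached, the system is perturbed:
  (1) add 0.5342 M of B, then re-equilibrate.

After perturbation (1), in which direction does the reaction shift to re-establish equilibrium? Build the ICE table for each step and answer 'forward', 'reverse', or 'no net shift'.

Q₀ = 744 vs Keq = 22.66 ⇒ Q>K, reverse
Step 1:
                    C           E           B
  init        0.01912     0.09955       1.398
  Δ           0.06261     -0.0313    -0.09391
  eq          0.08173     0.06825       1.304
  solve Keq expr → x = -0.0313; check Q = 22.66
Then add 0.5342 M of B.
Step 2:
                    C           E           B
  init        0.08173     0.06825       1.838
  Δ           0.03276    -0.01638    -0.04915
  eq           0.1145     0.05186       1.789
  solve Keq expr → x = -0.01638; check Q = 22.66

Direction: reverse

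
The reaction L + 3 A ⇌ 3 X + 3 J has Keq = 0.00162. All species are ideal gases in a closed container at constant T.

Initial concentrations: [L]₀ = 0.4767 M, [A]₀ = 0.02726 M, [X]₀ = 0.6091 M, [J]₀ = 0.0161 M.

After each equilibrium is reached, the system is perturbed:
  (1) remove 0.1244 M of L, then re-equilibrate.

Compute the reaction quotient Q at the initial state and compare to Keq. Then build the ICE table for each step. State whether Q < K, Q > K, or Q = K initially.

Q₀ = 0.09766; Q > K (proceeds reverse)

Q₀ = 0.09766 vs Keq = 0.00162 ⇒ Q>K, reverse
Step 1:
                  L         A         X         J
  I          0.4767   0.02726    0.6091    0.0161
  C        0.003442   0.01033  -0.01033  -0.01033
  E          0.4801   0.03759    0.5988  0.005773
  solve Keq expr → x = -0.003442; check Q = 0.00162
Then remove 0.1244 M of L.
Step 2:
                  L         A         X         J
  I          0.3557   0.03759    0.5988  0.005773
  C       1.5925e-04 4.7775e-04 -4.7775e-04 -4.7775e-04
  E          0.3559   0.03806    0.5983  0.005295
  solve Keq expr → x = -1.5925e-04; check Q = 0.00162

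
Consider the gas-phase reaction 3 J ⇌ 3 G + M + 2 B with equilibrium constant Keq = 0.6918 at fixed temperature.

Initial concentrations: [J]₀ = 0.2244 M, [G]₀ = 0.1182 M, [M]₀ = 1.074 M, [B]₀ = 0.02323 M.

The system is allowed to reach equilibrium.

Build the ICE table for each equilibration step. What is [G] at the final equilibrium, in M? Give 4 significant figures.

Q₀ = 8.4701e-05 vs Keq = 0.6918 ⇒ Q<K, forward
Step 1:
                  J         G         M         B
  I          0.2244    0.1182     1.074   0.02323
  C         -0.1477    0.1477   0.04922   0.09845
  E         0.07673    0.2659     1.123    0.1217
  solve Keq expr → x = 0.04922; check Q = 0.6918

[G]_eq = 0.2659 M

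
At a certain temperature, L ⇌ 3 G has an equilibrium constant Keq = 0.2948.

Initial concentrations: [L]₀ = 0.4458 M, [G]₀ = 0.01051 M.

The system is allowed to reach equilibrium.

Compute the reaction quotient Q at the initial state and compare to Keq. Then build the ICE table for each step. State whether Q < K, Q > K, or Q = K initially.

Q₀ = 2.6042e-06; Q < K (proceeds forward)

Q₀ = 2.6042e-06 vs Keq = 0.2948 ⇒ Q<K, forward
Step 1:
                    L           G
  Initial      0.4458     0.01051
  Change      -0.1451      0.4354
  Equil        0.3007      0.4459
  solve Keq expr → x = 0.1451; check Q = 0.2948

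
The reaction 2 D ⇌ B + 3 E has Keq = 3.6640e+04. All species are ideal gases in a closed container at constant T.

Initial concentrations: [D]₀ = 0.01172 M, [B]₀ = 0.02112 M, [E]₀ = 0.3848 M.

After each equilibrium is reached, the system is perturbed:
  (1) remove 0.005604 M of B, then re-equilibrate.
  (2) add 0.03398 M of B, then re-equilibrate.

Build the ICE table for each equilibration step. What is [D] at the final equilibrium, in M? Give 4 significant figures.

Q₀ = 8.761 vs Keq = 3.6640e+04 ⇒ Q<K, forward
Step 1:
                   D          B          E
  I          0.01172    0.02112     0.3848
  C          -0.0115   0.005751    0.01725
  E       2.1832e-04    0.02687     0.4021
  solve Keq expr → x = 0.005751; check Q = 3.6640e+04
Then remove 0.005604 M of B.
Step 2:
                   D          B          E
  I       2.1832e-04    0.02127     0.4021
  C       -2.4014e-05 1.2007e-05 3.6021e-05
  E       1.9430e-04    0.02128     0.4021
  solve Keq expr → x = 1.2007e-05; check Q = 3.6640e+04
Then add 0.03398 M of B.
Step 3:
                   D          B          E
  I       1.9430e-04    0.05526     0.4021
  C       1.1844e-04 -5.9219e-05 -1.7766e-04
  E       3.1274e-04     0.0552     0.4019
  solve Keq expr → x = -5.9219e-05; check Q = 3.6640e+04

[D]_eq = 3.1274e-04 M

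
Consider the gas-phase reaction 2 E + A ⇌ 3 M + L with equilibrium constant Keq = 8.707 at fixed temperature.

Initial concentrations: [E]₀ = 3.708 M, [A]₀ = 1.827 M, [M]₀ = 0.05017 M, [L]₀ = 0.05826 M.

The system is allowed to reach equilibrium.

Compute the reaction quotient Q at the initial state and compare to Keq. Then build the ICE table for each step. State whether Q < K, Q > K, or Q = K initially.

Q₀ = 2.9288e-07 vs Keq = 8.707 ⇒ Q<K, forward
Step 1:
                  E         A         M         L
  init        3.708     1.827   0.05017   0.05826
  Δ          -1.904    -0.952     2.856     0.952
  eq          1.804     0.875     2.906      1.01
  solve Keq expr → x = 0.952; check Q = 8.707

Q₀ = 2.9288e-07; Q < K (proceeds forward)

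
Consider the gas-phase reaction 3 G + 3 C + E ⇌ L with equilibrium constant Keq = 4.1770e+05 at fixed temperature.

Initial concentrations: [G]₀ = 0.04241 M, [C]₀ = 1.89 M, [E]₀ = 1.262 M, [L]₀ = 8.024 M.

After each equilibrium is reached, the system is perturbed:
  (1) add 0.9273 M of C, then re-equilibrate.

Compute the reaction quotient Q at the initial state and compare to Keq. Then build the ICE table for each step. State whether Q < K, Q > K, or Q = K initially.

Q₀ = 1.2346e+04; Q < K (proceeds forward)

Q₀ = 1.2346e+04 vs Keq = 4.1770e+05 ⇒ Q<K, forward
Step 1:
                    G           C           E           L
  Initial     0.04241        1.89       1.262       8.024
  Change     -0.02905    -0.02905   -0.009684    0.009684
  Equil       0.01336       1.861       1.252       8.034
  solve Keq expr → x = 0.009684; check Q = 4.1770e+05
Then add 0.9273 M of C.
Step 2:
                    G           C           E           L
  Initial     0.01336       2.788       1.252       8.034
  Change    -0.004424   -0.004424   -0.001475    0.001475
  Equil      0.008933       2.784       1.251       8.035
  solve Keq expr → x = 0.001475; check Q = 4.1770e+05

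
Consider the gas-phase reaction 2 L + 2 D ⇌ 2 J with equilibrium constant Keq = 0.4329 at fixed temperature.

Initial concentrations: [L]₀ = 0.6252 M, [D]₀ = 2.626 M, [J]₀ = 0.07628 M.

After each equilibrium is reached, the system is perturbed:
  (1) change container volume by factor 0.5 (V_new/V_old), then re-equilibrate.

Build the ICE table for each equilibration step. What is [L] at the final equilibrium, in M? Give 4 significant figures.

Q₀ = 0.002159 vs Keq = 0.4329 ⇒ Q<K, forward
Step 1:
                   L          D          J
  init        0.6252      2.626    0.07628
  Δ          -0.3447    -0.3447     0.3447
  eq          0.2805      2.281      0.421
  solve Keq expr → x = 0.1724; check Q = 0.4329
Then change container volume by factor 0.5 (V_new/V_old).
Step 2:
                   L          D          J
  init         0.561      4.563      0.842
  Δ          -0.1986    -0.1986     0.1986
  eq          0.3624      4.364      1.041
  solve Keq expr → x = 0.09928; check Q = 0.4329

[L]_eq = 0.3624 M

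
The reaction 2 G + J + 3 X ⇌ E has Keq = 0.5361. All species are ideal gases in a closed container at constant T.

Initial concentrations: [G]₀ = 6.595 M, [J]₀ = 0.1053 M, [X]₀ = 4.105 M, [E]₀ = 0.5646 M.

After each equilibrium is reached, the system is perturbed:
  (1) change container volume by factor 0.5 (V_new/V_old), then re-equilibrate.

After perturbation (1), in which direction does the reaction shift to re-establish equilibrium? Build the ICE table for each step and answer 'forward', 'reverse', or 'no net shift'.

Q₀ = 0.001782 vs Keq = 0.5361 ⇒ Q<K, forward
Step 1:
                   G          J          X          E
  Initial      6.595     0.1053      4.105     0.5646
  Change     -0.2095    -0.1047    -0.3142     0.1047
  Equil        6.386 5.6211e-04      3.791     0.6693
  solve Keq expr → x = 0.1047; check Q = 0.5361
Then change container volume by factor 0.5 (V_new/V_old).
Step 2:
                   G          J          X          E
  Initial      12.77   0.001124      7.582      1.339
  Change   -0.002178  -0.001089  -0.003267   0.001089
  Equil        12.77 3.5218e-05      7.578       1.34
  solve Keq expr → x = 0.001089; check Q = 0.5361

Direction: forward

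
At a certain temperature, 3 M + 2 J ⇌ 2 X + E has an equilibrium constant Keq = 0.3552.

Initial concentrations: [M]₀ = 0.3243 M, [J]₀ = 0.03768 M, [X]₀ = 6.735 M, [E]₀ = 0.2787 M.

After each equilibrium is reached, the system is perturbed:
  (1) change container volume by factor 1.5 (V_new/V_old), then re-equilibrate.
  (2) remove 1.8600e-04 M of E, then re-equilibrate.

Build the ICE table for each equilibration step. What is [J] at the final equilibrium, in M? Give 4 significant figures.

[J]_eq = 0.3934 M

Q₀ = 2.6107e+05 vs Keq = 0.3552 ⇒ Q>K, reverse
Step 1:
                   M          J          X          E
  Initial     0.3243    0.03768      6.735     0.2787
  Change      0.8217     0.5478    -0.5478    -0.2739
  Equil        1.146     0.5855      6.187   0.004788
  solve Keq expr → x = -0.2739; check Q = 0.3552
Then change container volume by factor 1.5 (V_new/V_old).
Step 2:
                   M          J          X          E
  Initial      0.764     0.3903      4.125   0.003192
  Change    0.005149   0.003433  -0.003433  -0.001716
  Equil       0.7692     0.3938      4.121   0.001476
  solve Keq expr → x = -0.001716; check Q = 0.3552
Then remove 1.8600e-04 M of E.
Step 3:
                   M          J          X          E
  Initial     0.7692     0.3938      4.121    0.00129
  Change  -5.3985e-04 -3.5990e-04 3.5990e-04 1.7995e-04
  Equil       0.7686     0.3934      4.122   0.001469
  solve Keq expr → x = 1.7995e-04; check Q = 0.3552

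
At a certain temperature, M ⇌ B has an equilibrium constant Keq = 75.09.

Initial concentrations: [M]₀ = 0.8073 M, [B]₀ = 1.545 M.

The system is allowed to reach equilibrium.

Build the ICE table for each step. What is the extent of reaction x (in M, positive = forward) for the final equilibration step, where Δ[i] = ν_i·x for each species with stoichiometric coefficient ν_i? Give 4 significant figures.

Q₀ = 1.914 vs Keq = 75.09 ⇒ Q<K, forward
Step 1:
                   M          B
  I           0.8073      1.545
  C          -0.7764     0.7764
  E          0.03091      2.321
  solve Keq expr → x = 0.7764; check Q = 75.09

x = 0.7764 M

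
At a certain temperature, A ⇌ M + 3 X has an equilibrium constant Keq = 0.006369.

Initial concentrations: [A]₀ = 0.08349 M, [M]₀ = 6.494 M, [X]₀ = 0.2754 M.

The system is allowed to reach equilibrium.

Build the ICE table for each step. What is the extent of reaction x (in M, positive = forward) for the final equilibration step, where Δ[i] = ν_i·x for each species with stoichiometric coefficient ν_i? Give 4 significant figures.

Q₀ = 1.625 vs Keq = 0.006369 ⇒ Q>K, reverse
Step 1:
                  A         M         X
  init      0.08349     6.494    0.2754
  Δ         0.07385  -0.07385   -0.2216
  eq         0.1573      6.42   0.05384
  solve Keq expr → x = -0.07385; check Q = 0.006369

x = -0.07385 M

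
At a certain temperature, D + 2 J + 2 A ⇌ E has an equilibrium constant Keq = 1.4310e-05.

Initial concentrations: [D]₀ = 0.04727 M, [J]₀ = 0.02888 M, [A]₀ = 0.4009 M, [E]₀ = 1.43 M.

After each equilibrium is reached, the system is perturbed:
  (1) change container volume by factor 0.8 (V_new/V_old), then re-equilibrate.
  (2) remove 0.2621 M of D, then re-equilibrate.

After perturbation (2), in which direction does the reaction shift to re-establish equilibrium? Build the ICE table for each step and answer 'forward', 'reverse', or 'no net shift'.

Q₀ = 2.2568e+05 vs Keq = 1.4310e-05 ⇒ Q>K, reverse
Step 1:
                  D         J         A         E
  init      0.04727   0.02888    0.4009      1.43
  Δ           1.428     2.856     2.856    -1.428
  eq          1.475     2.885     3.257  0.001865
  solve Keq expr → x = -1.428; check Q = 1.4310e-05
Then change container volume by factor 0.8 (V_new/V_old).
Step 2:
                  D         J         A         E
  init        1.844     3.606     4.071  0.002331
  Δ        -0.00331  -0.00662  -0.00662   0.00331
  eq          1.841       3.6     4.065  0.005641
  solve Keq expr → x = 0.00331; check Q = 1.4310e-05
Then remove 0.2621 M of D.
Step 3:
                  D         J         A         E
  init        1.579       3.6     4.065  0.005641
  Δ       7.9260e-04  0.001585  0.001585 -7.9260e-04
  eq           1.58     3.601     4.066  0.004848
  solve Keq expr → x = -7.9260e-04; check Q = 1.4310e-05

Direction: reverse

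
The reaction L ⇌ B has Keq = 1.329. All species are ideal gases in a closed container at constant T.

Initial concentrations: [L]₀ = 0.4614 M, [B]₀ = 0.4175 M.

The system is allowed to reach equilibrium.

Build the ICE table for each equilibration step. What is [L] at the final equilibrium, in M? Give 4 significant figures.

Q₀ = 0.9049 vs Keq = 1.329 ⇒ Q<K, forward
Step 1:
                  L         B
  init       0.4614    0.4175
  Δ        -0.08403   0.08403
  eq         0.3774    0.5015
  solve Keq expr → x = 0.08403; check Q = 1.329

[L]_eq = 0.3774 M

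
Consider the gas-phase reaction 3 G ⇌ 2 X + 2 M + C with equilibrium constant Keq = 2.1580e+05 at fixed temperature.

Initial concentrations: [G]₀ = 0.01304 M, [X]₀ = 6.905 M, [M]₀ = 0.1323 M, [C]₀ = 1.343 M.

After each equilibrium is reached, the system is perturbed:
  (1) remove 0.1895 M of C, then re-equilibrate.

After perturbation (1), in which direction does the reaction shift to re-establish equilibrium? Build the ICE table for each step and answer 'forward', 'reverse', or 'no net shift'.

Direction: forward

Q₀ = 5.0546e+05 vs Keq = 2.1580e+05 ⇒ Q>K, reverse
Step 1:
                   G          X          M          C
  init       0.01304      6.905     0.1323      1.343
  Δ         0.004032  -0.002688  -0.002688  -0.001344
  eq         0.01707      6.902     0.1296      1.342
  solve Keq expr → x = -0.001344; check Q = 2.1580e+05
Then remove 0.1895 M of C.
Step 2:
                   G          X          M          C
  init       0.01707      6.902     0.1296      1.152
  Δ       -7.9842e-04 5.3228e-04 5.3228e-04 2.6614e-04
  eq         0.01627      6.903     0.1301      1.152
  solve Keq expr → x = 2.6614e-04; check Q = 2.1580e+05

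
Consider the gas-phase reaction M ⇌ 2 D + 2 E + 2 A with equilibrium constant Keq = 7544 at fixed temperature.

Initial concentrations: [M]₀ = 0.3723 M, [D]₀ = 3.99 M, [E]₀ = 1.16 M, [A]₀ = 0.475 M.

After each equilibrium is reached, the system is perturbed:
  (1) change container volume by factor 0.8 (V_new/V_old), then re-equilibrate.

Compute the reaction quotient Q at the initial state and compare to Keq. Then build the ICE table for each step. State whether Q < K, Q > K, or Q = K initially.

Q₀ = 12.98 vs Keq = 7544 ⇒ Q<K, forward
Step 1:
                   M          D          E          A
  Initial     0.3723       3.99       1.16      0.475
  Change     -0.3577     0.7153     0.7153     0.7153
  Equil      0.01463      4.705      1.875       1.19
  solve Keq expr → x = 0.3577; check Q = 7544
Then change container volume by factor 0.8 (V_new/V_old).
Step 2:
                   M          D          E          A
  Initial    0.01828      5.882      2.344      1.488
  Change     0.02961   -0.05922   -0.05922   -0.05922
  Equil      0.04789      5.822      2.285      1.429
  solve Keq expr → x = -0.02961; check Q = 7544

Q₀ = 12.98; Q < K (proceeds forward)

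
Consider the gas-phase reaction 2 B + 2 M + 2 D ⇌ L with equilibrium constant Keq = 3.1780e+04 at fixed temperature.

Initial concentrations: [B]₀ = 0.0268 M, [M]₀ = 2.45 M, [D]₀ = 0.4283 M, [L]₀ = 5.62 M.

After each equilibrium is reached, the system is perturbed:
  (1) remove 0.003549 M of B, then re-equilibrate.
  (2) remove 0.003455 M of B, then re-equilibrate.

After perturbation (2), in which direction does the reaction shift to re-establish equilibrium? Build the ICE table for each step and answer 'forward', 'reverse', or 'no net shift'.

Direction: reverse

Q₀ = 7106 vs Keq = 3.1780e+04 ⇒ Q<K, forward
Step 1:
                    B           M           D           L
  I            0.0268        2.45      0.4283        5.62
  C          -0.01363    -0.01363    -0.01363    0.006815
  E           0.01317       2.436      0.4147       5.627
  solve Keq expr → x = 0.006815; check Q = 3.1780e+04
Then remove 0.003549 M of B.
Step 2:
                    B           M           D           L
  I          0.009622       2.436      0.4147       5.627
  C          0.003421    0.003421    0.003421    -0.00171
  E           0.01304        2.44      0.4181       5.625
  solve Keq expr → x = -0.00171; check Q = 3.1780e+04
Then remove 0.003455 M of B.
Step 3:
                    B           M           D           L
  I          0.009588        2.44      0.4181       5.625
  C          0.003332    0.003332    0.003332   -0.001666
  E           0.01292       2.443      0.4214       5.623
  solve Keq expr → x = -0.001666; check Q = 3.1780e+04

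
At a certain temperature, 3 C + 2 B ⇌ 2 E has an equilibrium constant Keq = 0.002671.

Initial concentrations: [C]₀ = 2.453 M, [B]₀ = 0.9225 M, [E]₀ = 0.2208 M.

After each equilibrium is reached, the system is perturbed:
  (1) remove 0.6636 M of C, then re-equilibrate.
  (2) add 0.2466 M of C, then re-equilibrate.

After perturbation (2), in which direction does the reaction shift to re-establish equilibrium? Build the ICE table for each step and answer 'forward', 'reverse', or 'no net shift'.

Direction: forward

Q₀ = 0.003881 vs Keq = 0.002671 ⇒ Q>K, reverse
Step 1:
                  C         B         E
  init        2.453    0.9225    0.2208
  Δ         0.04113   0.02742  -0.02742
  eq          2.494    0.9499    0.1934
  solve Keq expr → x = -0.01371; check Q = 0.002671
Then remove 0.6636 M of C.
Step 2:
                  C         B         E
  init        1.831    0.9499    0.1934
  Δ          0.0836   0.05574  -0.05574
  eq          1.914     1.006    0.1376
  solve Keq expr → x = -0.02787; check Q = 0.002671
Then add 0.2466 M of C.
Step 3:
                  C         B         E
  init        2.161     1.006    0.1376
  Δ         -0.0309   -0.0206    0.0206
  eq           2.13    0.9851    0.1582
  solve Keq expr → x = 0.0103; check Q = 0.002671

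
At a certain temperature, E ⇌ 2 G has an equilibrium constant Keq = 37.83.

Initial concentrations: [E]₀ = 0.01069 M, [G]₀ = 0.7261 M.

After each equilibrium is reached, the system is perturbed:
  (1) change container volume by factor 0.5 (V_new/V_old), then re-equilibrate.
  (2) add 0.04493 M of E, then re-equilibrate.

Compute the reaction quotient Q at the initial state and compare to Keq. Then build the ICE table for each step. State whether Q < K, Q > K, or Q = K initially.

Q₀ = 49.32; Q > K (proceeds reverse)

Q₀ = 49.32 vs Keq = 37.83 ⇒ Q>K, reverse
Step 1:
                    E           G
  I           0.01069      0.7261
  C          0.003016   -0.006032
  E           0.01371      0.7201
  solve Keq expr → x = -0.003016; check Q = 37.83
Then change container volume by factor 0.5 (V_new/V_old).
Step 2:
                    E           G
  I           0.02741        1.44
  C           0.02384    -0.04768
  E           0.05125       1.392
  solve Keq expr → x = -0.02384; check Q = 37.83
Then add 0.04493 M of E.
Step 3:
                    E           G
  I           0.09618       1.392
  C          -0.03902     0.07805
  E           0.05716        1.47
  solve Keq expr → x = 0.03902; check Q = 37.83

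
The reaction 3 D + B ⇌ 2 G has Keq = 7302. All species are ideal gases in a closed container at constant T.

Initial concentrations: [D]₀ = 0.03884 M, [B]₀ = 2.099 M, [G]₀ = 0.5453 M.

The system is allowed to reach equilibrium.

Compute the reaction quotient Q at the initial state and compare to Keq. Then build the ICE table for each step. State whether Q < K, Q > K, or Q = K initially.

Q₀ = 2418; Q < K (proceeds forward)

Q₀ = 2418 vs Keq = 7302 ⇒ Q<K, forward
Step 1:
                    D           B           G
  init        0.03884       2.099      0.5453
  Δ           -0.0117   -0.003899    0.007798
  eq          0.02714       2.095      0.5531
  solve Keq expr → x = 0.003899; check Q = 7302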